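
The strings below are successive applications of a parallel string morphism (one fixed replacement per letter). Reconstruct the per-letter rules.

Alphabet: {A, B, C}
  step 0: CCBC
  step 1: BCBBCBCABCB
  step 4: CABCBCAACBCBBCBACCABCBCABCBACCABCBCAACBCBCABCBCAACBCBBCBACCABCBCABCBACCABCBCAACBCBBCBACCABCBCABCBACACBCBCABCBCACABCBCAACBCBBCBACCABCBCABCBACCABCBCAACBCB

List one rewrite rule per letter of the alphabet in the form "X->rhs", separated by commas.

A->AC, B->CA, C->BCB

  step 0 ⇒ step 1: CCBC ⇒ BCB·BCB·CA·BCB
    B ↦ CA
    C ↦ BCB
    A ↦ AC  (constrained at step 1)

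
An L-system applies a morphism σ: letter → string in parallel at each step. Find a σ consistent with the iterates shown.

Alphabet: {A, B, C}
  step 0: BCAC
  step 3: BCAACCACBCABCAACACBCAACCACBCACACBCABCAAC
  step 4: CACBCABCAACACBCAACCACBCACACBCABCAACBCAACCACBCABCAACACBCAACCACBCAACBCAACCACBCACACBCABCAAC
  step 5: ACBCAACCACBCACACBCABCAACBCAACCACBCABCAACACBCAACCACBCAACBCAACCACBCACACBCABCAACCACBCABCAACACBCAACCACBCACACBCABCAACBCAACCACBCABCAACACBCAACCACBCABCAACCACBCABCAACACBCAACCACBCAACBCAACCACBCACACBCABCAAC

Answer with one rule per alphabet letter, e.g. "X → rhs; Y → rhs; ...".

A->BCA, B->C, C->AC

  step 4 ⇒ step 5: CACBCABCAACACBCAACCACBCACACBCABCAACBCAACCACBCABCAACACBCAACCACBCAACBCAACCACBCACACBCABCAAC ⇒ AC·BCA·AC·C·AC·BCA·C·AC·BCA·BCA·AC·BCA·AC·C·AC·BCA·BCA·AC·AC·BCA·AC·C·AC·BCA·AC·BCA·AC·C·AC·BCA·C·AC·BCA·BCA·AC·C·AC·BCA·BCA·AC·AC·BCA·AC·C·AC·BCA·C·AC·BCA·BCA·AC·BCA·AC·C·AC·BCA·BCA·AC·AC·BCA·AC·C·AC·BCA·BCA·AC·C·AC·BCA·BCA·AC·AC·BCA·AC·C·AC·BCA·AC·BCA·AC·C·AC·BCA·C·AC·BCA·BCA·AC
    A ↦ BCA
    B ↦ C
    C ↦ AC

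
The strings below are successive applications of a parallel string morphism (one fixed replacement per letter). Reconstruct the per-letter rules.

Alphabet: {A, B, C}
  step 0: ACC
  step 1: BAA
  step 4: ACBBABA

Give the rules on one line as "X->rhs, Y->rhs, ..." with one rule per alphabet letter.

A->B, B->AC, C->A

  step 0 ⇒ step 1: ACC ⇒ B·A·A
    A ↦ B
    C ↦ A
    B ↦ AC  (constrained at step 1)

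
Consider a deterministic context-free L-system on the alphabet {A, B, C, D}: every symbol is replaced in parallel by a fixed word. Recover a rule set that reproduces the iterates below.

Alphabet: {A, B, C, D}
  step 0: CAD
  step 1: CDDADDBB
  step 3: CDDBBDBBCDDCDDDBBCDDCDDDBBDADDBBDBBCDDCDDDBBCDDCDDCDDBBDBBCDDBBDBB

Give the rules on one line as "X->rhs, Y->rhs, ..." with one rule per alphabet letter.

A->DAD, B->CDD, C->CD, D->DBB

  step 0 ⇒ step 1: CAD ⇒ CD·DAD·DBB
    A ↦ DAD
    C ↦ CD
    D ↦ DBB
    B ↦ CDD  (constrained at step 1)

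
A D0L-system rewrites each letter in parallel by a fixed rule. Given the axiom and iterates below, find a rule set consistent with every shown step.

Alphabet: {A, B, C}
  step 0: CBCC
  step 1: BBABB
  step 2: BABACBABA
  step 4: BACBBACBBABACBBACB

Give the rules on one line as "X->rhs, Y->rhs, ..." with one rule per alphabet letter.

  step 1 ⇒ step 2: BBABB ⇒ BA·BA·C·BA·BA
    A ↦ C
    B ↦ BA
  step 0 ⇒ step 1: CBCC ⇒ B·BA·B·B
    C ↦ B

A->C, B->BA, C->B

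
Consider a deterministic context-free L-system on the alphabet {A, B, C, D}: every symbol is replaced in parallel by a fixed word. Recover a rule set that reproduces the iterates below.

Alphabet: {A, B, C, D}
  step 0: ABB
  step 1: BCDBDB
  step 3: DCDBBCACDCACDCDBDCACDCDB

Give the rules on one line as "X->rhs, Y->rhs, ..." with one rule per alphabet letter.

  step 0 ⇒ step 1: ABB ⇒ BC·DB·DB
    A ↦ BC
    B ↦ DB
    C ↦ AC  (constrained at step 1)
    D ↦ DC  (constrained at step 1)

A->BC, B->DB, C->AC, D->DC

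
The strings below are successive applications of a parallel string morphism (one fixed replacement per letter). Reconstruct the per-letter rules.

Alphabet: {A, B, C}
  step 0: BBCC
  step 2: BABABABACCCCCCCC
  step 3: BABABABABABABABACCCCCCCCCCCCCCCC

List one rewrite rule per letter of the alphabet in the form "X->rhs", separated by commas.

  step 2 ⇒ step 3: BABABABACCCCCCCC ⇒ BA·BA·BA·BA·BA·BA·BA·BA·CC·CC·CC·CC·CC·CC·CC·CC
    A ↦ BA
    B ↦ BA
    C ↦ CC

A->BA, B->BA, C->CC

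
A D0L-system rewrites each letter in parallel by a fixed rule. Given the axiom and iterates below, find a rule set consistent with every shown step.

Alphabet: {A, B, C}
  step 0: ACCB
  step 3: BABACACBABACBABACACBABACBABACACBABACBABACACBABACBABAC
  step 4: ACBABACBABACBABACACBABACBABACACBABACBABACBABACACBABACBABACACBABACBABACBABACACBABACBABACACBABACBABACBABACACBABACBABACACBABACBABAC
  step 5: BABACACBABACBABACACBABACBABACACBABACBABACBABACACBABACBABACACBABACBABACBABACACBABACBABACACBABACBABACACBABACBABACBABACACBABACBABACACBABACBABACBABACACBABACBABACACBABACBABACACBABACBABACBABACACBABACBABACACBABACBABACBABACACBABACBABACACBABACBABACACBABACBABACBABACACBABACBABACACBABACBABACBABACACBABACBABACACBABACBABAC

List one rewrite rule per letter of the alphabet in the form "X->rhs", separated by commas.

  step 4 ⇒ step 5: ACBABACBABACBABACACBABACBABACACBABACBABACBABACACBABACBABACACBABACBABACBABACACBABACBABACACBABACBABACBABACACBABACBABACACBABACBABAC ⇒ BAB·AC·AC·BAB·AC·BAB·AC·AC·BAB·AC·BAB·AC·AC·BAB·AC·BAB·AC·BAB·AC·AC·BAB·AC·BAB·AC·AC·BAB·AC·BAB·AC·BAB·AC·AC·BAB·AC·BAB·AC·AC·BAB·AC·BAB·AC·AC·BAB·AC·BAB·AC·BAB·AC·AC·BAB·AC·BAB·AC·AC·BAB·AC·BAB·AC·BAB·AC·AC·BAB·AC·BAB·AC·AC·BAB·AC·BAB·AC·AC·BAB·AC·BAB·AC·BAB·AC·AC·BAB·AC·BAB·AC·AC·BAB·AC·BAB·AC·BAB·AC·AC·BAB·AC·BAB·AC·AC·BAB·AC·BAB·AC·AC·BAB·AC·BAB·AC·BAB·AC·AC·BAB·AC·BAB·AC·AC·BAB·AC·BAB·AC·BAB·AC·AC·BAB·AC·BAB·AC·AC·BAB·AC·BAB·AC
    A ↦ BAB
    B ↦ AC
    C ↦ AC

A->BAB, B->AC, C->AC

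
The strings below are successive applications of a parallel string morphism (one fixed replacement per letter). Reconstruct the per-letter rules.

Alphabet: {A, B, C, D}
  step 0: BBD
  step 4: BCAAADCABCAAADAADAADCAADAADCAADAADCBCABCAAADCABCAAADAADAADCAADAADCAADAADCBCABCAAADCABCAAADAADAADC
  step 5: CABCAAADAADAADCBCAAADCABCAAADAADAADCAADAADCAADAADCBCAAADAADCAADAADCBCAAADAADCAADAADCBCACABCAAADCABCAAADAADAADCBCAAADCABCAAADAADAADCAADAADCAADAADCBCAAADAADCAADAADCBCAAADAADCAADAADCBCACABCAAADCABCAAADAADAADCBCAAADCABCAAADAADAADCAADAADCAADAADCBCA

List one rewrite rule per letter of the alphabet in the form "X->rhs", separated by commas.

A->AAD, B->CA, C->BCA, D->C

  step 4 ⇒ step 5: BCAAADCABCAAADAADAADCAADAADCAADAADCBCABCAAADCABCAAADAADAADCAADAADCAADAADCBCABCAAADCABCAAADAADAADC ⇒ CA·BCA·AAD·AAD·AAD·C·BCA·AAD·CA·BCA·AAD·AAD·AAD·C·AAD·AAD·C·AAD·AAD·C·BCA·AAD·AAD·C·AAD·AAD·C·BCA·AAD·AAD·C·AAD·AAD·C·BCA·CA·BCA·AAD·CA·BCA·AAD·AAD·AAD·C·BCA·AAD·CA·BCA·AAD·AAD·AAD·C·AAD·AAD·C·AAD·AAD·C·BCA·AAD·AAD·C·AAD·AAD·C·BCA·AAD·AAD·C·AAD·AAD·C·BCA·CA·BCA·AAD·CA·BCA·AAD·AAD·AAD·C·BCA·AAD·CA·BCA·AAD·AAD·AAD·C·AAD·AAD·C·AAD·AAD·C·BCA
    A ↦ AAD
    B ↦ CA
    C ↦ BCA
    D ↦ C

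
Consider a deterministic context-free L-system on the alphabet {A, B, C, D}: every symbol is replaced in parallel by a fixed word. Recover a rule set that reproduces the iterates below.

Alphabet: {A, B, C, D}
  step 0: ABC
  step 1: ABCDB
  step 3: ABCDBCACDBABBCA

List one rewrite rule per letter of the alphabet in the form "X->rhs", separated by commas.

  step 0 ⇒ step 1: ABC ⇒ AB·CD·B
    A ↦ AB
    B ↦ CD
    C ↦ B
    D ↦ CA  (constrained at step 1)

A->AB, B->CD, C->B, D->CA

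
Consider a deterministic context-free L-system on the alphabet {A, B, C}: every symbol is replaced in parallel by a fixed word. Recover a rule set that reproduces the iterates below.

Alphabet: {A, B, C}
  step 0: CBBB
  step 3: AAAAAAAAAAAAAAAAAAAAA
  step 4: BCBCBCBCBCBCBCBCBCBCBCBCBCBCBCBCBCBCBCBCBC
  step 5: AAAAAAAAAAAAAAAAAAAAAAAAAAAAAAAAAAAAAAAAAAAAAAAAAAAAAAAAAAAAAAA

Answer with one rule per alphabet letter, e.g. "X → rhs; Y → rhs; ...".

  step 4 ⇒ step 5: BCBCBCBCBCBCBCBCBCBCBCBCBCBCBCBCBCBCBCBCBC ⇒ AA·A·AA·A·AA·A·AA·A·AA·A·AA·A·AA·A·AA·A·AA·A·AA·A·AA·A·AA·A·AA·A·AA·A·AA·A·AA·A·AA·A·AA·A·AA·A·AA·A·AA·A
    B ↦ AA
    C ↦ A
  step 3 ⇒ step 4: AAAAAAAAAAAAAAAAAAAAA ⇒ BC·BC·BC·BC·BC·BC·BC·BC·BC·BC·BC·BC·BC·BC·BC·BC·BC·BC·BC·BC·BC
    A ↦ BC

A->BC, B->AA, C->A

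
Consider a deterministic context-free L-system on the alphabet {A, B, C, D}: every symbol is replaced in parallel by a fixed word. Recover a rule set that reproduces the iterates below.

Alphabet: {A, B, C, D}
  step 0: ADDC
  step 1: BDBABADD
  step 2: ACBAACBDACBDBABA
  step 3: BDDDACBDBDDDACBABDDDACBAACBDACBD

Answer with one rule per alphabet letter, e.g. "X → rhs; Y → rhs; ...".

  step 2 ⇒ step 3: ACBAACBDACBDBABA ⇒ BD·DD·AC·BD·BD·DD·AC·BA·BD·DD·AC·BA·AC·BD·AC·BD
    A ↦ BD
    B ↦ AC
    C ↦ DD
    D ↦ BA

A->BD, B->AC, C->DD, D->BA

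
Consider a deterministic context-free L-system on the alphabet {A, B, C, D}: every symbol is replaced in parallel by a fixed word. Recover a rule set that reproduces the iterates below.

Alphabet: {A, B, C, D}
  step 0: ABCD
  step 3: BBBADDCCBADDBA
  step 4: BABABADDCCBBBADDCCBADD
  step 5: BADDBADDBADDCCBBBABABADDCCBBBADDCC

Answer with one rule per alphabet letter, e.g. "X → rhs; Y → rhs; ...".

  step 4 ⇒ step 5: BABABADDCCBBBADDCCBADD ⇒ BA·DD·BA·DD·BA·DD·C·C·B·B·BA·BA·BA·DD·C·C·B·B·BA·DD·C·C
    A ↦ DD
    B ↦ BA
    C ↦ B
    D ↦ C

A->DD, B->BA, C->B, D->C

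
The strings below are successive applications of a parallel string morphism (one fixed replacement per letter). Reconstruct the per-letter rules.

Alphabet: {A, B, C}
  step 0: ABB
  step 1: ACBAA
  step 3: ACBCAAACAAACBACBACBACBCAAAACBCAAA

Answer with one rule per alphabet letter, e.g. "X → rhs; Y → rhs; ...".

A->ACB, B->A, C->CAA

  step 0 ⇒ step 1: ABB ⇒ ACB·A·A
    A ↦ ACB
    B ↦ A
    C ↦ CAA  (constrained at step 1)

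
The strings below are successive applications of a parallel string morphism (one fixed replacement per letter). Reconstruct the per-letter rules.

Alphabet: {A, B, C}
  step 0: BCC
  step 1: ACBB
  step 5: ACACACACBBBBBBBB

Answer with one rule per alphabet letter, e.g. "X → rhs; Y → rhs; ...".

  step 0 ⇒ step 1: BCC ⇒ AC·B·B
    B ↦ AC
    C ↦ B
    A ↦ B  (constrained at step 1)

A->B, B->AC, C->B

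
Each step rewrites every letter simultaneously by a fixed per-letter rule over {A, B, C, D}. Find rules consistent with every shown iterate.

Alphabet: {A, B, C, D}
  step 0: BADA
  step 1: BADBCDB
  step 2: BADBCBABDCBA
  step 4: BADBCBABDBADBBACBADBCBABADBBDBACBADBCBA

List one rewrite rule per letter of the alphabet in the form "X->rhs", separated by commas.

  step 1 ⇒ step 2: BADBCDB ⇒ BA·DB·C·BA·BD·C·BA
    A ↦ DB
    B ↦ BA
    C ↦ BD
    D ↦ C

A->DB, B->BA, C->BD, D->C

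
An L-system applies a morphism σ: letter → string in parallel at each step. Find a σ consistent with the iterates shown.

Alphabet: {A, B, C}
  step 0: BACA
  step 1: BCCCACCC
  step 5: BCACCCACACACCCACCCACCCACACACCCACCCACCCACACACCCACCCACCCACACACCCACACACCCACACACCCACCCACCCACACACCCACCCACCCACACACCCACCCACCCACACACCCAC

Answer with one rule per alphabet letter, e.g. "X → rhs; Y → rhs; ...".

A->CC, B->BC, C->AC

  step 0 ⇒ step 1: BACA ⇒ BC·CC·AC·CC
    A ↦ CC
    B ↦ BC
    C ↦ AC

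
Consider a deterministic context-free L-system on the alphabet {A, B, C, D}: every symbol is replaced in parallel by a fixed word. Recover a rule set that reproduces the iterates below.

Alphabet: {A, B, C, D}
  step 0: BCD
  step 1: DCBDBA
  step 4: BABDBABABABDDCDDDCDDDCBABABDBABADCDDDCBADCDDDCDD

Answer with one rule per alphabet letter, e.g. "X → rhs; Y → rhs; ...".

  step 0 ⇒ step 1: BCD ⇒ DC·BD·BA
    B ↦ DC
    C ↦ BD
    D ↦ BA
    A ↦ DD  (constrained at step 1)

A->DD, B->DC, C->BD, D->BA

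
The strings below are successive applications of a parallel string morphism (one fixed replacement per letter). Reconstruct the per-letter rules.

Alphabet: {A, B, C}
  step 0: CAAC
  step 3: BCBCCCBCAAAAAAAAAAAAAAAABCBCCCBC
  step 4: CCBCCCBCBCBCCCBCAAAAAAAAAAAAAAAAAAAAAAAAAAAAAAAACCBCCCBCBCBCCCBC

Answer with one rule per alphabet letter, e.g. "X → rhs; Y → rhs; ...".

A->AA, B->CC, C->BC

  step 3 ⇒ step 4: BCBCCCBCAAAAAAAAAAAAAAAABCBCCCBC ⇒ CC·BC·CC·BC·BC·BC·CC·BC·AA·AA·AA·AA·AA·AA·AA·AA·AA·AA·AA·AA·AA·AA·AA·AA·CC·BC·CC·BC·BC·BC·CC·BC
    A ↦ AA
    B ↦ CC
    C ↦ BC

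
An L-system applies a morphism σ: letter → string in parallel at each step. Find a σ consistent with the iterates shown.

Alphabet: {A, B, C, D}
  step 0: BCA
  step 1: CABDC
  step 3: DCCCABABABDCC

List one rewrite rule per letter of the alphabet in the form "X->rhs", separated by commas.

  step 0 ⇒ step 1: BCA ⇒ C·AB·DC
    A ↦ DC
    B ↦ C
    C ↦ AB
    D ↦ C  (constrained at step 1)

A->DC, B->C, C->AB, D->C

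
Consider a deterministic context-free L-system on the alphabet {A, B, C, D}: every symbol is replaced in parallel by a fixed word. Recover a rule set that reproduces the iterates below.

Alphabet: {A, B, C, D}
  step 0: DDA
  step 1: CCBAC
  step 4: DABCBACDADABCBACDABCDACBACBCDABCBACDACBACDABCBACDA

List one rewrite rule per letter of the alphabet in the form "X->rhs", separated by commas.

A->BAC, B->BC, C->DA, D->C

  step 0 ⇒ step 1: DDA ⇒ C·C·BAC
    A ↦ BAC
    D ↦ C
    B ↦ BC  (constrained at step 1)
    C ↦ DA  (constrained at step 1)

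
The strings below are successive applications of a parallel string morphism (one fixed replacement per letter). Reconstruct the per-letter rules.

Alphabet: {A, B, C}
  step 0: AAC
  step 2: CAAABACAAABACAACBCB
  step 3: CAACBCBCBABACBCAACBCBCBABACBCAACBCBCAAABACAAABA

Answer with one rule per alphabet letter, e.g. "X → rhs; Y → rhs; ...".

A->CB, B->ABA, C->CAA

  step 2 ⇒ step 3: CAAABACAAABACAACBCB ⇒ CAA·CB·CB·CB·ABA·CB·CAA·CB·CB·CB·ABA·CB·CAA·CB·CB·CAA·ABA·CAA·ABA
    A ↦ CB
    B ↦ ABA
    C ↦ CAA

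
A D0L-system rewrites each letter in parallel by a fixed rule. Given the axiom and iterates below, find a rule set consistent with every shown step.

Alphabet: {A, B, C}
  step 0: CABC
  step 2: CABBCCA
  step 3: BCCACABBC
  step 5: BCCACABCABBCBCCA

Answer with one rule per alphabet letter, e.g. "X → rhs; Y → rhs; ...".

  step 2 ⇒ step 3: CABBCCA ⇒ B·C·CA·CA·B·B·C
    A ↦ C
    B ↦ CA
    C ↦ B

A->C, B->CA, C->B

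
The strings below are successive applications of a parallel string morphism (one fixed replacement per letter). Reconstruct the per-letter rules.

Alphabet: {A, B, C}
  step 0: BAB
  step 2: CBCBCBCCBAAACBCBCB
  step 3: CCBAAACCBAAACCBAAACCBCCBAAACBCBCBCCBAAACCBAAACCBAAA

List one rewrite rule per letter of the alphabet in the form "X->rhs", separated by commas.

  step 2 ⇒ step 3: CBCBCBCCBAAACBCBCB ⇒ CCB·AAA·CCB·AAA·CCB·AAA·CCB·CCB·AAA·CB·CB·CB·CCB·AAA·CCB·AAA·CCB·AAA
    A ↦ CB
    B ↦ AAA
    C ↦ CCB

A->CB, B->AAA, C->CCB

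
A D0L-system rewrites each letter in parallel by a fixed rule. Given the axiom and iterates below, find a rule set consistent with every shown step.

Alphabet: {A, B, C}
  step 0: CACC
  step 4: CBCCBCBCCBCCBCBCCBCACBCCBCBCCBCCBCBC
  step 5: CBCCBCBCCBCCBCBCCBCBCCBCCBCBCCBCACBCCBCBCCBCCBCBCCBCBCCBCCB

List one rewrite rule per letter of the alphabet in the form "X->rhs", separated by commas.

  step 4 ⇒ step 5: CBCCBCBCCBCCBCBCCBCACBCCBCBCCBCCBCBC ⇒ CB·C·CB·CB·C·CB·C·CB·CB·C·CB·CB·C·CB·C·CB·CB·C·CB·CA·CB·C·CB·CB·C·CB·C·CB·CB·C·CB·CB·C·CB·C·CB
    A ↦ CA
    B ↦ C
    C ↦ CB

A->CA, B->C, C->CB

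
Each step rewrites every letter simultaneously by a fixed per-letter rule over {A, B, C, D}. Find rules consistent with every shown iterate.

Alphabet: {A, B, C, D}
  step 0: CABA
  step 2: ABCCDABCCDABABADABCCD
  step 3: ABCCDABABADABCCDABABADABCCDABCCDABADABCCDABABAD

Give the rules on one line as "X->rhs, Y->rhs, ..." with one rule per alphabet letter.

  step 2 ⇒ step 3: ABCCDABCCDABABADABCCD ⇒ AB·CCD·AB·AB·AD·AB·CCD·AB·AB·AD·AB·CCD·AB·CCD·AB·AD·AB·CCD·AB·AB·AD
    A ↦ AB
    B ↦ CCD
    C ↦ AB
    D ↦ AD

A->AB, B->CCD, C->AB, D->AD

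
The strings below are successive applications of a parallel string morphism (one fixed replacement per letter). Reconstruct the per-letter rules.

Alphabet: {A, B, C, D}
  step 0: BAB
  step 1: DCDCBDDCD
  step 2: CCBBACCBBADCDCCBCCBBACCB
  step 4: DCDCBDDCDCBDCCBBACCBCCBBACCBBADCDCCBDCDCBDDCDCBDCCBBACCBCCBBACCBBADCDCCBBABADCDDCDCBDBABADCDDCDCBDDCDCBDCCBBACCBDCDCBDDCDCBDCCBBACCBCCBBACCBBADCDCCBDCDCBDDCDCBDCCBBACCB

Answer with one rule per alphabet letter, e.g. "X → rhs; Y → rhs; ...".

A->CBD, B->DCD, C->BA, D->CCB

  step 1 ⇒ step 2: DCDCBDDCD ⇒ CCB·BA·CCB·BA·DCD·CCB·CCB·BA·CCB
    B ↦ DCD
    C ↦ BA
    D ↦ CCB
  step 0 ⇒ step 1: BAB ⇒ DCD·CBD·DCD
    A ↦ CBD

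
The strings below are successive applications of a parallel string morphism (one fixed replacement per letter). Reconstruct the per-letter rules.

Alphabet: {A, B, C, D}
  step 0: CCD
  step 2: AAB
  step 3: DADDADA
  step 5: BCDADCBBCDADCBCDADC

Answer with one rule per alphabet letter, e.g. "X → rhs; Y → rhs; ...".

  step 2 ⇒ step 3: AAB ⇒ DAD·DAD·A
    A ↦ DAD
    B ↦ A
    C ↦ B  (constrained at step 0)
    D ↦ C  (constrained at step 0)

A->DAD, B->A, C->B, D->C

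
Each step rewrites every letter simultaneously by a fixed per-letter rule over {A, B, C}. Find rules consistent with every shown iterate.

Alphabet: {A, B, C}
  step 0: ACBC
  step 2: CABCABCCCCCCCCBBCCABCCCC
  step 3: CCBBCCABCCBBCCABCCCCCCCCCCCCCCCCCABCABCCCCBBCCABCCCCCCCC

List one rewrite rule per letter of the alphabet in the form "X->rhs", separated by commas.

  step 2 ⇒ step 3: CABCABCCCCCCCCBBCCABCCCC ⇒ CC·BBC·CAB·CC·BBC·CAB·CC·CC·CC·CC·CC·CC·CC·CC·CAB·CAB·CC·CC·BBC·CAB·CC·CC·CC·CC
    A ↦ BBC
    B ↦ CAB
    C ↦ CC

A->BBC, B->CAB, C->CC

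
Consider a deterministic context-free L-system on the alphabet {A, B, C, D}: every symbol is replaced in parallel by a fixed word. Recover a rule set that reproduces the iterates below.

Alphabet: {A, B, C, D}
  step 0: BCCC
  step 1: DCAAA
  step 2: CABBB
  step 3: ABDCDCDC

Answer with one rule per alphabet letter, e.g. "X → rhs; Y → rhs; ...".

A->B, B->DC, C->A, D->C

  step 2 ⇒ step 3: CABBB ⇒ A·B·DC·DC·DC
    A ↦ B
    B ↦ DC
    C ↦ A
  step 1 ⇒ step 2: DCAAA ⇒ C·A·B·B·B
    D ↦ C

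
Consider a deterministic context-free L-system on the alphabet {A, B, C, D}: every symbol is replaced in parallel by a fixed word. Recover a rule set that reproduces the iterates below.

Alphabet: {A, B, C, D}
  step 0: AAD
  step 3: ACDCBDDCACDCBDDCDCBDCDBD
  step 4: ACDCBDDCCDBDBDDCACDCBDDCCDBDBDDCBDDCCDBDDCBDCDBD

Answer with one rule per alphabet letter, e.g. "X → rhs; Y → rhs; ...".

A->AC, B->CD, C->DC, D->BD

  step 3 ⇒ step 4: ACDCBDDCACDCBDDCDCBDCDBD ⇒ AC·DC·BD·DC·CD·BD·BD·DC·AC·DC·BD·DC·CD·BD·BD·DC·BD·DC·CD·BD·DC·BD·CD·BD
    A ↦ AC
    B ↦ CD
    C ↦ DC
    D ↦ BD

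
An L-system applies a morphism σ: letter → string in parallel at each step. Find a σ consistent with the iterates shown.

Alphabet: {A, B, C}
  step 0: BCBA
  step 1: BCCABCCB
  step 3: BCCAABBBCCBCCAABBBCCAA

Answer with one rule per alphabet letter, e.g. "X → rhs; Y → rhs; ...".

A->B, B->BCC, C->A

  step 0 ⇒ step 1: BCBA ⇒ BCC·A·BCC·B
    A ↦ B
    B ↦ BCC
    C ↦ A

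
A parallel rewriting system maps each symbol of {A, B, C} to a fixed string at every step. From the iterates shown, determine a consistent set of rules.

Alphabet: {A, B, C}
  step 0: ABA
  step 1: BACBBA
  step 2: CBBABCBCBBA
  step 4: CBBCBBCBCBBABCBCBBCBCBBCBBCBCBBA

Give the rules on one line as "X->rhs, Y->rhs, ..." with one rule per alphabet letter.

  step 1 ⇒ step 2: BACBBA ⇒ CB·BA·B·CB·CB·BA
    A ↦ BA
    B ↦ CB
    C ↦ B

A->BA, B->CB, C->B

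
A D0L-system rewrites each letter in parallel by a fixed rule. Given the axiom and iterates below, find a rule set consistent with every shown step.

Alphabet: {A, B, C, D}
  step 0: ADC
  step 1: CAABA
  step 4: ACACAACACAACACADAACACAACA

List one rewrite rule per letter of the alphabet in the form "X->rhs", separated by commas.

A->CA, B->DA, C->A, D->AB

  step 0 ⇒ step 1: ADC ⇒ CA·AB·A
    A ↦ CA
    C ↦ A
    D ↦ AB
    B ↦ DA  (constrained at step 1)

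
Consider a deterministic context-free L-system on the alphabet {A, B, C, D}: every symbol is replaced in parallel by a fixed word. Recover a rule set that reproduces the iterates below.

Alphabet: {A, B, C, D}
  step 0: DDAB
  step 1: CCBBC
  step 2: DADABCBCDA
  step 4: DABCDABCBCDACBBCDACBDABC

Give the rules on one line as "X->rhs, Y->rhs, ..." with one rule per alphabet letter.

A->B, B->BC, C->DA, D->C

  step 1 ⇒ step 2: CCBBC ⇒ DA·DA·BC·BC·DA
    B ↦ BC
    C ↦ DA
  step 0 ⇒ step 1: DDAB ⇒ C·C·B·BC
    A ↦ B
  step 0 ⇒ step 1: DDAB ⇒ C·C·B·BC
    D ↦ C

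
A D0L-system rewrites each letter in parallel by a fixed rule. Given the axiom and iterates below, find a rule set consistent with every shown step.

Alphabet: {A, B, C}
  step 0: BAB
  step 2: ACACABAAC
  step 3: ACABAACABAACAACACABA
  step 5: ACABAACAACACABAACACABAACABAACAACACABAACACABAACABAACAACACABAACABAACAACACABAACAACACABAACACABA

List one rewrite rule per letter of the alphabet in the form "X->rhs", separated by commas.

  step 2 ⇒ step 3: ACACABAAC ⇒ AC·ABA·AC·ABA·AC·A·AC·AC·ABA
    A ↦ AC
    B ↦ A
    C ↦ ABA

A->AC, B->A, C->ABA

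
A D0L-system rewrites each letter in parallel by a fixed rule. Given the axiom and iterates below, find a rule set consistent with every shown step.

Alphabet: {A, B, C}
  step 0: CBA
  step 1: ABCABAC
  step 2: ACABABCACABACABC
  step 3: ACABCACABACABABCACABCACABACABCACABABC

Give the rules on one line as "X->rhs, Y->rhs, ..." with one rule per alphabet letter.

A->AC, B->AB, C->ABC

  step 2 ⇒ step 3: ACABABCACABACABC ⇒ AC·ABC·AC·AB·AC·AB·ABC·AC·ABC·AC·AB·AC·ABC·AC·AB·ABC
    A ↦ AC
    B ↦ AB
    C ↦ ABC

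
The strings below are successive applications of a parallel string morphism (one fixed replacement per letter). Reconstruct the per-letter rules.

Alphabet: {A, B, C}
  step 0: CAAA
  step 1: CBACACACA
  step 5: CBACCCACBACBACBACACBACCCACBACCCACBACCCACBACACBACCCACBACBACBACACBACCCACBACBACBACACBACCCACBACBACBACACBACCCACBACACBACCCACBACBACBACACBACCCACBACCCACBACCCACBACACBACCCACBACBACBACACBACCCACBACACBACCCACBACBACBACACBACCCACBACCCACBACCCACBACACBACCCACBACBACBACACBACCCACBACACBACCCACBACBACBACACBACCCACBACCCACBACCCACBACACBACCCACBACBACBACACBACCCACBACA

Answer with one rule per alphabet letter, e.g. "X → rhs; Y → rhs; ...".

  step 0 ⇒ step 1: CAAA ⇒ CBA·CA·CA·CA
    A ↦ CA
    C ↦ CBA
    B ↦ CC  (constrained at step 1)

A->CA, B->CC, C->CBA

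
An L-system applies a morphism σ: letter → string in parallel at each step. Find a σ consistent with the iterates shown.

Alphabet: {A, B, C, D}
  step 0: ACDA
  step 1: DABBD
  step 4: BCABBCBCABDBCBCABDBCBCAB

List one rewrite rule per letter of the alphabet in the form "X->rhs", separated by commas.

A->D, B->BC, C->AB, D->B

  step 0 ⇒ step 1: ACDA ⇒ D·AB·B·D
    A ↦ D
    C ↦ AB
    D ↦ B
    B ↦ BC  (constrained at step 1)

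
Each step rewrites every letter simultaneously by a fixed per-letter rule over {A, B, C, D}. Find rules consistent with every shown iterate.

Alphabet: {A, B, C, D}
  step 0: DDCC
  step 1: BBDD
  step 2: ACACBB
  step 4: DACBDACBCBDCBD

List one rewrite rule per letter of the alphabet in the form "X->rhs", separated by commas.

  step 1 ⇒ step 2: BBDD ⇒ AC·AC·B·B
    B ↦ AC
    D ↦ B
    A ↦ CB  (constrained at step 2)
  step 0 ⇒ step 1: DDCC ⇒ B·B·D·D
    C ↦ D

A->CB, B->AC, C->D, D->B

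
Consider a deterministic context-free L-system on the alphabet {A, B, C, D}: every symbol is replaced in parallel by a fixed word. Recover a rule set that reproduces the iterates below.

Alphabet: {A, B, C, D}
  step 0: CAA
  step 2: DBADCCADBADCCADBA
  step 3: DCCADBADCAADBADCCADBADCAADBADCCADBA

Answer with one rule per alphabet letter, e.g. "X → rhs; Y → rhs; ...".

  step 2 ⇒ step 3: DBADCCADBADCCADBA ⇒ DC·CA·DBA·DC·A·A·DBA·DC·CA·DBA·DC·A·A·DBA·DC·CA·DBA
    A ↦ DBA
    B ↦ CA
    C ↦ A
    D ↦ DC

A->DBA, B->CA, C->A, D->DC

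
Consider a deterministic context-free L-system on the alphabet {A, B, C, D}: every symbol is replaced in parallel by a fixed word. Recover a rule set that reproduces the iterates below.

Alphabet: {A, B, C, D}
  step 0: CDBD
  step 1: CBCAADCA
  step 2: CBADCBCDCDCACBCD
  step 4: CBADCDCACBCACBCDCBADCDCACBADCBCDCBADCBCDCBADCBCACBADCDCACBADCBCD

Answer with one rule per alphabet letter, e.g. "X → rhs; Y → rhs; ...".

A->CD, B->AD, C->CB, D->CA

  step 1 ⇒ step 2: CBCAADCA ⇒ CB·AD·CB·CD·CD·CA·CB·CD
    A ↦ CD
    B ↦ AD
    C ↦ CB
    D ↦ CA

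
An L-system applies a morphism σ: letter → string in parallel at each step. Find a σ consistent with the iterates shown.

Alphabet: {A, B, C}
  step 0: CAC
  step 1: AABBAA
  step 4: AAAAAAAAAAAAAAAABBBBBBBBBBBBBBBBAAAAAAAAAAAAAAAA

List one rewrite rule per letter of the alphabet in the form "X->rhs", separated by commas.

A->BB, B->CC, C->AA

  step 0 ⇒ step 1: CAC ⇒ AA·BB·AA
    A ↦ BB
    C ↦ AA
    B ↦ CC  (constrained at step 1)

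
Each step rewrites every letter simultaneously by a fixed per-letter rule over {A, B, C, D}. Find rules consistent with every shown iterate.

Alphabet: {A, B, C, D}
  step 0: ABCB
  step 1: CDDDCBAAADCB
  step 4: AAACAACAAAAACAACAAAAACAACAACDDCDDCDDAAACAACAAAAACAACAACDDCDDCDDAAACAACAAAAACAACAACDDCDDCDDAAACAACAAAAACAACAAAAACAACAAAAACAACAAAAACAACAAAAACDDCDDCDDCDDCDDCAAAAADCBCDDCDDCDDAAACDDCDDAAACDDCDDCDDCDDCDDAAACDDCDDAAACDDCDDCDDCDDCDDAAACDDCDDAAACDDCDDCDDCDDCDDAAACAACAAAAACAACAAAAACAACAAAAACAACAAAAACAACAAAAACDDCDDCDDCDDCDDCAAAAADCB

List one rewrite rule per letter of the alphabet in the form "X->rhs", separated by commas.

A->CDD, B->DCB, C->AAA, D->CAA

  step 0 ⇒ step 1: ABCB ⇒ CDD·DCB·AAA·DCB
    A ↦ CDD
    B ↦ DCB
    C ↦ AAA
    D ↦ CAA  (constrained at step 1)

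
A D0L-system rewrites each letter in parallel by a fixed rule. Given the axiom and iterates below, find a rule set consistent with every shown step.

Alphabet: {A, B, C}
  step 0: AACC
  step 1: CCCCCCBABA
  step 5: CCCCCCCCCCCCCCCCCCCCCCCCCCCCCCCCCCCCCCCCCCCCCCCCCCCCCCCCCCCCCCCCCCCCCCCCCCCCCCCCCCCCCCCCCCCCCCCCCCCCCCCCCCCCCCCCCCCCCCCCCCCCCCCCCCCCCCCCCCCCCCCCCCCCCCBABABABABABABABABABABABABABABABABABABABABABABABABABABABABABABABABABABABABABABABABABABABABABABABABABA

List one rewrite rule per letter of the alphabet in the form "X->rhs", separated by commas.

  step 0 ⇒ step 1: AACC ⇒ CCC·CCC·BA·BA
    A ↦ CCC
    C ↦ BA
    B ↦ CC  (constrained at step 1)

A->CCC, B->CC, C->BA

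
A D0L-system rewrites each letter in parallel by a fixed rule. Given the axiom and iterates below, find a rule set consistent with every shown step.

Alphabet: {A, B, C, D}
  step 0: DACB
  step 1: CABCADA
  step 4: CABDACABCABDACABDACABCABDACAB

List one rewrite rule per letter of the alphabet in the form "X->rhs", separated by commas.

A->B, B->DA, C->CA, D->CA

  step 0 ⇒ step 1: DACB ⇒ CA·B·CA·DA
    A ↦ B
    B ↦ DA
    C ↦ CA
    D ↦ CA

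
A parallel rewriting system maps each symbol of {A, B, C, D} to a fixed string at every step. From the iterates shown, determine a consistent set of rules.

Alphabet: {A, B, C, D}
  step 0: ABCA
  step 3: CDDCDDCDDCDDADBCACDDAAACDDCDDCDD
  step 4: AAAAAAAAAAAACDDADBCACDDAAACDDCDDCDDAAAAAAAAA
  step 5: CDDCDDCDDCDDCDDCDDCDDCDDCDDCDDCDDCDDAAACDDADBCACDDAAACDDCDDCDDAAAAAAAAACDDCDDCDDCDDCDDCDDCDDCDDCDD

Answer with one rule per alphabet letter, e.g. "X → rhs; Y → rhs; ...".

A->CDD, B->DBC, C->A, D->A

  step 4 ⇒ step 5: AAAAAAAAAAAACDDADBCACDDAAACDDCDDCDDAAAAAAAAA ⇒ CDD·CDD·CDD·CDD·CDD·CDD·CDD·CDD·CDD·CDD·CDD·CDD·A·A·A·CDD·A·DBC·A·CDD·A·A·A·CDD·CDD·CDD·A·A·A·A·A·A·A·A·A·CDD·CDD·CDD·CDD·CDD·CDD·CDD·CDD·CDD
    A ↦ CDD
    B ↦ DBC
    C ↦ A
    D ↦ A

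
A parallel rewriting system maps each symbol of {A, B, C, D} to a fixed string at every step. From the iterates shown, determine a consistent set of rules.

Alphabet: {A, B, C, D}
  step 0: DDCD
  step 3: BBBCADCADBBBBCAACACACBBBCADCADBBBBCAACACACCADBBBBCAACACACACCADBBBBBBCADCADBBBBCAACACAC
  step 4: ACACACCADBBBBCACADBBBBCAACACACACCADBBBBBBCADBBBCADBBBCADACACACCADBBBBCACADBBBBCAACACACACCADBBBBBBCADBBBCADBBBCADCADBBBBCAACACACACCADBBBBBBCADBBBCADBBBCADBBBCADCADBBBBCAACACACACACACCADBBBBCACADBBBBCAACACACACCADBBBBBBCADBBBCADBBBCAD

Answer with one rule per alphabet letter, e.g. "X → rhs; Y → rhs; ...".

  step 3 ⇒ step 4: BBBCADCADBBBBCAACACACBBBCADCADBBBBCAACACACCADBBBBCAACACACACCADBBBBBBCADCADBBBBCAACACAC ⇒ AC·AC·AC·CAD·BBB·BCA·CAD·BBB·BCA·AC·AC·AC·AC·CAD·BBB·BBB·CAD·BBB·CAD·BBB·CAD·AC·AC·AC·CAD·BBB·BCA·CAD·BBB·BCA·AC·AC·AC·AC·CAD·BBB·BBB·CAD·BBB·CAD·BBB·CAD·CAD·BBB·BCA·AC·AC·AC·AC·CAD·BBB·BBB·CAD·BBB·CAD·BBB·CAD·BBB·CAD·CAD·BBB·BCA·AC·AC·AC·AC·AC·AC·CAD·BBB·BCA·CAD·BBB·BCA·AC·AC·AC·AC·CAD·BBB·BBB·CAD·BBB·CAD·BBB·CAD
    A ↦ BBB
    B ↦ AC
    C ↦ CAD
    D ↦ BCA

A->BBB, B->AC, C->CAD, D->BCA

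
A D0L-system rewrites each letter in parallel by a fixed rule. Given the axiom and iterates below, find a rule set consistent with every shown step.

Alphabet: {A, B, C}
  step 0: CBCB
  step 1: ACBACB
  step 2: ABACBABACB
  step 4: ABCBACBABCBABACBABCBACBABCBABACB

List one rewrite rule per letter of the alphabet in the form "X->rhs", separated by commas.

  step 1 ⇒ step 2: ACBACB ⇒ AB·A·CB·AB·A·CB
    A ↦ AB
    B ↦ CB
    C ↦ A

A->AB, B->CB, C->A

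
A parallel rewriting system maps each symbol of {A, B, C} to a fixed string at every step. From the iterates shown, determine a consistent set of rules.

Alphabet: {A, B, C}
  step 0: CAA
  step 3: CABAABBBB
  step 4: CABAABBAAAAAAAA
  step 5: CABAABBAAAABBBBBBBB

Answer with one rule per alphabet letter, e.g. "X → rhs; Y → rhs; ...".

  step 4 ⇒ step 5: CABAABBAAAAAAAA ⇒ CA·B·AA·B·B·AA·AA·B·B·B·B·B·B·B·B
    A ↦ B
    B ↦ AA
    C ↦ CA

A->B, B->AA, C->CA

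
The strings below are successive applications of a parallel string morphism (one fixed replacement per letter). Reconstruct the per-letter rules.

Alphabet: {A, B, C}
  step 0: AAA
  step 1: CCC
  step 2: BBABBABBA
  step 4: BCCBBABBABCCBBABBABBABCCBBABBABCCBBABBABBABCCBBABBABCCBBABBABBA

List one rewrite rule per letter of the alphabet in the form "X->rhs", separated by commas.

A->C, B->BCC, C->BBA

  step 1 ⇒ step 2: CCC ⇒ BBA·BBA·BBA
    C ↦ BBA
  step 0 ⇒ step 1: AAA ⇒ C·C·C
    A ↦ C
    B ↦ BCC  (constrained at step 2)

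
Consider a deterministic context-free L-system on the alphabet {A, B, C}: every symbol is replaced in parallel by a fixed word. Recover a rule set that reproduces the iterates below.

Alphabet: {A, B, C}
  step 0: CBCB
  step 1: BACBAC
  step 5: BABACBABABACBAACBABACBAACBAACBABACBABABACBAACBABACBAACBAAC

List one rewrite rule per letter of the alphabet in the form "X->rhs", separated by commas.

  step 0 ⇒ step 1: CBCB ⇒ B·AC·B·AC
    B ↦ AC
    C ↦ B
    A ↦ BA  (constrained at step 1)

A->BA, B->AC, C->B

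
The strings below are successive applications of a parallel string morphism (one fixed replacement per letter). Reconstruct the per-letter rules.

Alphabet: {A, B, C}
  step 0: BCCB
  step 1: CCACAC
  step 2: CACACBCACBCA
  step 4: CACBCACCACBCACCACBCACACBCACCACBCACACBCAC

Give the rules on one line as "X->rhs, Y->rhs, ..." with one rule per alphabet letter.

A->CB, B->C, C->CA

  step 1 ⇒ step 2: CCACAC ⇒ CA·CA·CB·CA·CB·CA
    A ↦ CB
    C ↦ CA
  step 0 ⇒ step 1: BCCB ⇒ C·CA·CA·C
    B ↦ C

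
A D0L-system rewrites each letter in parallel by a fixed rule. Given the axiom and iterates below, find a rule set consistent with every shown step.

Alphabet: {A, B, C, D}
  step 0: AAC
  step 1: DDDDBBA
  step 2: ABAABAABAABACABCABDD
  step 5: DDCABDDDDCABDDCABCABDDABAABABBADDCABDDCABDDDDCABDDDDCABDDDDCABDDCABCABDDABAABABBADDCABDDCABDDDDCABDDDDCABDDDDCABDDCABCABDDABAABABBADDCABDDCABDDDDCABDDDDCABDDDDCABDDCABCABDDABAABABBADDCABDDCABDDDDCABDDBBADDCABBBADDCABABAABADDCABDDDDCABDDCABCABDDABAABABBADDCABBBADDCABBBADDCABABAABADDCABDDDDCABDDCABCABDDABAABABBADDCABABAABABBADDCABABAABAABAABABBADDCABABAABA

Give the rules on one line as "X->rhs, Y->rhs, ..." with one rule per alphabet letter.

A->DD, B->CAB, C->BBA, D->ABA

  step 1 ⇒ step 2: DDDDBBA ⇒ ABA·ABA·ABA·ABA·CAB·CAB·DD
    A ↦ DD
    B ↦ CAB
    D ↦ ABA
  step 0 ⇒ step 1: AAC ⇒ DD·DD·BBA
    C ↦ BBA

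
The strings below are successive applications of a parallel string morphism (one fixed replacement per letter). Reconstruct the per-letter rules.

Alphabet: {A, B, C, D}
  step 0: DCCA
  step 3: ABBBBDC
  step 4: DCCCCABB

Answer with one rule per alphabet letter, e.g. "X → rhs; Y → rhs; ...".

A->D, B->C, C->B, D->AB

  step 3 ⇒ step 4: ABBBBDC ⇒ D·C·C·C·C·AB·B
    A ↦ D
    B ↦ C
    C ↦ B
    D ↦ AB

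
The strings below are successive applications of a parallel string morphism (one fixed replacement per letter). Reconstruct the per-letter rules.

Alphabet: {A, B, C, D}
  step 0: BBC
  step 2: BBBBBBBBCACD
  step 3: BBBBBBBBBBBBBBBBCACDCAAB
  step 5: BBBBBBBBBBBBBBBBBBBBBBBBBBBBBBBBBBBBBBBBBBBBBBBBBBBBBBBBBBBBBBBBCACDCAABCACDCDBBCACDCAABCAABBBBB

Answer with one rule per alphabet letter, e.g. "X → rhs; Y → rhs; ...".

  step 2 ⇒ step 3: BBBBBBBBCACD ⇒ BB·BB·BB·BB·BB·BB·BB·BB·CA·CD·CA·AB
    A ↦ CD
    B ↦ BB
    C ↦ CA
    D ↦ AB

A->CD, B->BB, C->CA, D->AB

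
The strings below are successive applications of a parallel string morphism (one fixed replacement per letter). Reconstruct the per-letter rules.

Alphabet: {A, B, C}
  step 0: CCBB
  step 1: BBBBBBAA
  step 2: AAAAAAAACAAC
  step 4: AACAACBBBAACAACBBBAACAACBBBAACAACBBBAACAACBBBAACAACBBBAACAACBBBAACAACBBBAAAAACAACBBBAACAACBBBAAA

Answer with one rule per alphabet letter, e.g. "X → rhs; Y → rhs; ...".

A->AAC, B->A, C->BBB

  step 1 ⇒ step 2: BBBBBBAA ⇒ A·A·A·A·A·A·AAC·AAC
    A ↦ AAC
    B ↦ A
  step 0 ⇒ step 1: CCBB ⇒ BBB·BBB·A·A
    C ↦ BBB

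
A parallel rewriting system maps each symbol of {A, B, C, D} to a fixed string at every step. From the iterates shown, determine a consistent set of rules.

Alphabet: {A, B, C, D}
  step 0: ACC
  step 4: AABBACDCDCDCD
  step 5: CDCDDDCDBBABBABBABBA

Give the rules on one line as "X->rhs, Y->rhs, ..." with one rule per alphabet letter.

  step 4 ⇒ step 5: AABBACDCDCDCD ⇒ CD·CD·D·D·CD·BB·A·BB·A·BB·A·BB·A
    A ↦ CD
    B ↦ D
    C ↦ BB
    D ↦ A

A->CD, B->D, C->BB, D->A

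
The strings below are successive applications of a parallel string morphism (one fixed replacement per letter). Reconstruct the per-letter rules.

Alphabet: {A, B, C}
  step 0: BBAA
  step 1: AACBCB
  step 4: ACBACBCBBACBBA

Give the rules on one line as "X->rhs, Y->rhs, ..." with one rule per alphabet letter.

A->CB, B->A, C->B

  step 0 ⇒ step 1: BBAA ⇒ A·A·CB·CB
    A ↦ CB
    B ↦ A
    C ↦ B  (constrained at step 1)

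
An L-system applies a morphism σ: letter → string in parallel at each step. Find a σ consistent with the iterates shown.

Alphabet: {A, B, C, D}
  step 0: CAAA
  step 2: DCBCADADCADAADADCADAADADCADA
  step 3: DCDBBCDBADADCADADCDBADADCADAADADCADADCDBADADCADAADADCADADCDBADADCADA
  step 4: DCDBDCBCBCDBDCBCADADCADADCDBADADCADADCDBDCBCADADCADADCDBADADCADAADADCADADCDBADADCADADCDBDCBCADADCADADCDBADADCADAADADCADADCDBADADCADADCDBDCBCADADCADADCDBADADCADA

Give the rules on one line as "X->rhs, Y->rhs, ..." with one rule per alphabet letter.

  step 3 ⇒ step 4: DCDBBCDBADADCADADCDBADADCADAADADCADADCDBADADCADAADADCADADCDBADADCADA ⇒ DC·DB·DC·BC·BC·DB·DC·BC·ADA·DC·ADA·DC·DB·ADA·DC·ADA·DC·DB·DC·BC·ADA·DC·ADA·DC·DB·ADA·DC·ADA·ADA·DC·ADA·DC·DB·ADA·DC·ADA·DC·DB·DC·BC·ADA·DC·ADA·DC·DB·ADA·DC·ADA·ADA·DC·ADA·DC·DB·ADA·DC·ADA·DC·DB·DC·BC·ADA·DC·ADA·DC·DB·ADA·DC·ADA
    A ↦ ADA
    B ↦ BC
    C ↦ DB
    D ↦ DC

A->ADA, B->BC, C->DB, D->DC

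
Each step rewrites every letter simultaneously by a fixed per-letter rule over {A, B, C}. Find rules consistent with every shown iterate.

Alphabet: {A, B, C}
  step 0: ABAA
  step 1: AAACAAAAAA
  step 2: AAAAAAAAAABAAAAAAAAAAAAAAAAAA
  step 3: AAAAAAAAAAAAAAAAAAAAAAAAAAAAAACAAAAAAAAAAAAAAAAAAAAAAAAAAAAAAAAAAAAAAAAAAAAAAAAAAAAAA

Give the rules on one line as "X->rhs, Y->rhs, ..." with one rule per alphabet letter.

  step 2 ⇒ step 3: AAAAAAAAAABAAAAAAAAAAAAAAAAAA ⇒ AAA·AAA·AAA·AAA·AAA·AAA·AAA·AAA·AAA·AAA·C·AAA·AAA·AAA·AAA·AAA·AAA·AAA·AAA·AAA·AAA·AAA·AAA·AAA·AAA·AAA·AAA·AAA·AAA
    A ↦ AAA
    B ↦ C
  step 1 ⇒ step 2: AAACAAAAAA ⇒ AAA·AAA·AAA·AB·AAA·AAA·AAA·AAA·AAA·AAA
    C ↦ AB

A->AAA, B->C, C->AB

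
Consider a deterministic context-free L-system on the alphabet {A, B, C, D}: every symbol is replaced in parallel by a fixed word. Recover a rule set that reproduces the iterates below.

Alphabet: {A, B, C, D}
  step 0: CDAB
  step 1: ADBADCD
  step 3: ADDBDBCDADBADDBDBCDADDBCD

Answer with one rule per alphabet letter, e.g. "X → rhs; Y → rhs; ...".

  step 0 ⇒ step 1: CDAB ⇒ A·DB·AD·CD
    A ↦ AD
    B ↦ CD
    C ↦ A
    D ↦ DB

A->AD, B->CD, C->A, D->DB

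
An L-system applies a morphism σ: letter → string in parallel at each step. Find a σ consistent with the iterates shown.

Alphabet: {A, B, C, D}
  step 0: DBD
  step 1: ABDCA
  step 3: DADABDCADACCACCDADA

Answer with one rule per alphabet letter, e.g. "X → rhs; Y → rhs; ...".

A->CC, B->BDC, C->DA, D->A

  step 0 ⇒ step 1: DBD ⇒ A·BDC·A
    B ↦ BDC
    D ↦ A
    A ↦ CC  (constrained at step 1)
    C ↦ DA  (constrained at step 1)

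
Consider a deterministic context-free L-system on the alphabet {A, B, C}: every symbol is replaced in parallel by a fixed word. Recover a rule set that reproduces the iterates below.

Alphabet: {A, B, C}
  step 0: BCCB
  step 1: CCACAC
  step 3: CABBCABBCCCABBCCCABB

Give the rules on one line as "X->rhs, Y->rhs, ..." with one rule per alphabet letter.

  step 0 ⇒ step 1: BCCB ⇒ C·CA·CA·C
    B ↦ C
    C ↦ CA
    A ↦ BB  (constrained at step 1)

A->BB, B->C, C->CA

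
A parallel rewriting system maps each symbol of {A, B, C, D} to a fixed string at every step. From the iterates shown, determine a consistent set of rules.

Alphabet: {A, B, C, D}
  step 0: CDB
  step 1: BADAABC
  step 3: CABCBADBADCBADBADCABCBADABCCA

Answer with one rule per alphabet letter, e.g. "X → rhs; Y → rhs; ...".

A->C, B->ABC, C->BAD, D->A

  step 0 ⇒ step 1: CDB ⇒ BAD·A·ABC
    B ↦ ABC
    C ↦ BAD
    D ↦ A
    A ↦ C  (constrained at step 1)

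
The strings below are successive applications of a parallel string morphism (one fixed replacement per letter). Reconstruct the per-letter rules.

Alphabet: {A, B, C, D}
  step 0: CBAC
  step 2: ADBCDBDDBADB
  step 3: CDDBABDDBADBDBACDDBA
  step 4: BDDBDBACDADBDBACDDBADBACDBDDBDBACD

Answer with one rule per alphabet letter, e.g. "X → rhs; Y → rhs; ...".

  step 3 ⇒ step 4: CDDBABDDBADBDBACDDBA ⇒ BD·DB·DB·A·CD·A·DB·DB·A·CD·DB·A·DB·A·CD·BD·DB·DB·A·CD
    A ↦ CD
    B ↦ A
    C ↦ BD
    D ↦ DB

A->CD, B->A, C->BD, D->DB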